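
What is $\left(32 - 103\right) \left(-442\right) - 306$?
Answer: $31076$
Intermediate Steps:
$\left(32 - 103\right) \left(-442\right) - 306 = \left(-71\right) \left(-442\right) - 306 = 31382 - 306 = 31076$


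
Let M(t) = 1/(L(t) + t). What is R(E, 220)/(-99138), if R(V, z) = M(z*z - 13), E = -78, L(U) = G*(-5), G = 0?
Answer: -1/4796990406 ≈ -2.0846e-10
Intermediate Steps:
L(U) = 0 (L(U) = 0*(-5) = 0)
M(t) = 1/t (M(t) = 1/(0 + t) = 1/t)
R(V, z) = 1/(-13 + z**2) (R(V, z) = 1/(z*z - 13) = 1/(z**2 - 13) = 1/(-13 + z**2))
R(E, 220)/(-99138) = 1/(-13 + 220**2*(-99138)) = -1/99138/(-13 + 48400) = -1/99138/48387 = (1/48387)*(-1/99138) = -1/4796990406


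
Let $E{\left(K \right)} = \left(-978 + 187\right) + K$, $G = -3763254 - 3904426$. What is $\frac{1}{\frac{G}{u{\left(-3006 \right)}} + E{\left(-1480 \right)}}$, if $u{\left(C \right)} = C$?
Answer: $\frac{1503}{420527} \approx 0.0035741$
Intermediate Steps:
$G = -7667680$
$E{\left(K \right)} = -791 + K$
$\frac{1}{\frac{G}{u{\left(-3006 \right)}} + E{\left(-1480 \right)}} = \frac{1}{- \frac{7667680}{-3006} - 2271} = \frac{1}{\left(-7667680\right) \left(- \frac{1}{3006}\right) - 2271} = \frac{1}{\frac{3833840}{1503} - 2271} = \frac{1}{\frac{420527}{1503}} = \frac{1503}{420527}$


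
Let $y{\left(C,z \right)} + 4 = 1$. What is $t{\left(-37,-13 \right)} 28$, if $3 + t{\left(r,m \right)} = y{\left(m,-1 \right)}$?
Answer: $-168$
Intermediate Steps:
$y{\left(C,z \right)} = -3$ ($y{\left(C,z \right)} = -4 + 1 = -3$)
$t{\left(r,m \right)} = -6$ ($t{\left(r,m \right)} = -3 - 3 = -6$)
$t{\left(-37,-13 \right)} 28 = \left(-6\right) 28 = -168$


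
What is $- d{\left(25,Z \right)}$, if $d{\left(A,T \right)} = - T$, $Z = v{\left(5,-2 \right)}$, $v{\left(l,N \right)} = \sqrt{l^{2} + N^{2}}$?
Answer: $\sqrt{29} \approx 5.3852$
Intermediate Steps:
$v{\left(l,N \right)} = \sqrt{N^{2} + l^{2}}$
$Z = \sqrt{29}$ ($Z = \sqrt{\left(-2\right)^{2} + 5^{2}} = \sqrt{4 + 25} = \sqrt{29} \approx 5.3852$)
$- d{\left(25,Z \right)} = - \left(-1\right) \sqrt{29} = \sqrt{29}$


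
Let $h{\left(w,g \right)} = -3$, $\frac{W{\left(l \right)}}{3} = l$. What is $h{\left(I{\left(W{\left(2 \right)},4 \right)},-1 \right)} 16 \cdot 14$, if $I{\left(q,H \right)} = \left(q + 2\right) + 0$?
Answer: $-672$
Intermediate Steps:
$W{\left(l \right)} = 3 l$
$I{\left(q,H \right)} = 2 + q$ ($I{\left(q,H \right)} = \left(2 + q\right) + 0 = 2 + q$)
$h{\left(I{\left(W{\left(2 \right)},4 \right)},-1 \right)} 16 \cdot 14 = \left(-3\right) 16 \cdot 14 = \left(-48\right) 14 = -672$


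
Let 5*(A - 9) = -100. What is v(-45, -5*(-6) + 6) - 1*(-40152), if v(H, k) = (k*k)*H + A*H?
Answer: -17673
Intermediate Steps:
A = -11 (A = 9 + (⅕)*(-100) = 9 - 20 = -11)
v(H, k) = -11*H + H*k² (v(H, k) = (k*k)*H - 11*H = k²*H - 11*H = H*k² - 11*H = -11*H + H*k²)
v(-45, -5*(-6) + 6) - 1*(-40152) = -45*(-11 + (-5*(-6) + 6)²) - 1*(-40152) = -45*(-11 + (30 + 6)²) + 40152 = -45*(-11 + 36²) + 40152 = -45*(-11 + 1296) + 40152 = -45*1285 + 40152 = -57825 + 40152 = -17673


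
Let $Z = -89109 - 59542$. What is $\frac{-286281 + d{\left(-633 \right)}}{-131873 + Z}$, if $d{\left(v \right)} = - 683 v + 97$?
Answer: $- \frac{146155}{280524} \approx -0.52101$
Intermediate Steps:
$Z = -148651$
$d{\left(v \right)} = 97 - 683 v$
$\frac{-286281 + d{\left(-633 \right)}}{-131873 + Z} = \frac{-286281 + \left(97 - -432339\right)}{-131873 - 148651} = \frac{-286281 + \left(97 + 432339\right)}{-280524} = \left(-286281 + 432436\right) \left(- \frac{1}{280524}\right) = 146155 \left(- \frac{1}{280524}\right) = - \frac{146155}{280524}$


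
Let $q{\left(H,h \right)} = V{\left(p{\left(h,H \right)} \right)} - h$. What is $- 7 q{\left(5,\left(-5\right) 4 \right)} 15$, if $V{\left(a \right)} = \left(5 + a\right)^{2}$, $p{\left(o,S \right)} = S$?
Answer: $-12600$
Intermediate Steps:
$q{\left(H,h \right)} = \left(5 + H\right)^{2} - h$
$- 7 q{\left(5,\left(-5\right) 4 \right)} 15 = - 7 \left(\left(5 + 5\right)^{2} - \left(-5\right) 4\right) 15 = - 7 \left(10^{2} - -20\right) 15 = - 7 \left(100 + 20\right) 15 = \left(-7\right) 120 \cdot 15 = \left(-840\right) 15 = -12600$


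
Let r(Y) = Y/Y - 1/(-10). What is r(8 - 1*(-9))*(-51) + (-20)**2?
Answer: 3439/10 ≈ 343.90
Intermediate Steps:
r(Y) = 11/10 (r(Y) = 1 - 1*(-1/10) = 1 + 1/10 = 11/10)
r(8 - 1*(-9))*(-51) + (-20)**2 = (11/10)*(-51) + (-20)**2 = -561/10 + 400 = 3439/10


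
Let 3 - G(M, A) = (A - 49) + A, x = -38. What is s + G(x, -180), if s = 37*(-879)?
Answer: -32111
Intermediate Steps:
G(M, A) = 52 - 2*A (G(M, A) = 3 - ((A - 49) + A) = 3 - ((-49 + A) + A) = 3 - (-49 + 2*A) = 3 + (49 - 2*A) = 52 - 2*A)
s = -32523
s + G(x, -180) = -32523 + (52 - 2*(-180)) = -32523 + (52 + 360) = -32523 + 412 = -32111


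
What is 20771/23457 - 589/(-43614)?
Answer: 306574189/341017866 ≈ 0.89900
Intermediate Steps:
20771/23457 - 589/(-43614) = 20771*(1/23457) - 589*(-1/43614) = 20771/23457 + 589/43614 = 306574189/341017866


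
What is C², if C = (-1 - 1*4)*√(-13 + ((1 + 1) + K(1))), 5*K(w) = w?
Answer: -270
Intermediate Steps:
K(w) = w/5
C = -3*I*√30 (C = (-1 - 1*4)*√(-13 + ((1 + 1) + (⅕)*1)) = (-1 - 4)*√(-13 + (2 + ⅕)) = -5*√(-13 + 11/5) = -3*I*√30 ≈ -16.432*I)
C² = (-3*I*√30)² = -270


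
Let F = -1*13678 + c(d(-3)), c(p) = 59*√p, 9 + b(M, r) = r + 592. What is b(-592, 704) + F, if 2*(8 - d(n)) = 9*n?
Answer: -12391 + 59*√86/2 ≈ -12117.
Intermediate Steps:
d(n) = 8 - 9*n/2
b(M, r) = 583 + r (b(M, r) = -9 + (r + 592) = -9 + (592 + r) = 583 + r)
F = -13678 + 59*√86/2 (F = -1*13678 + 59*√(8 - 9/2*(-3)) = -13678 + 59*√(8 + 27/2) = -13678 + 59*√(43/2) = -13678 + 59*(√86/2) = -13678 + 59*√86/2 ≈ -13404.)
b(-592, 704) + F = (583 + 704) + (-13678 + 59*√86/2) = 1287 + (-13678 + 59*√86/2) = -12391 + 59*√86/2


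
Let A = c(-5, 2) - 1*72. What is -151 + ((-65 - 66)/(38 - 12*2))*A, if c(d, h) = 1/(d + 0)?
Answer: 36721/70 ≈ 524.59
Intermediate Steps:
c(d, h) = 1/d
A = -361/5 (A = 1/(-5) - 1*72 = -1/5 - 72 = -361/5 ≈ -72.200)
-151 + ((-65 - 66)/(38 - 12*2))*A = -151 + ((-65 - 66)/(38 - 12*2))*(-361/5) = -151 - 131/(38 - 24)*(-361/5) = -151 - 131/14*(-361/5) = -151 + 47291/70 = 36721/70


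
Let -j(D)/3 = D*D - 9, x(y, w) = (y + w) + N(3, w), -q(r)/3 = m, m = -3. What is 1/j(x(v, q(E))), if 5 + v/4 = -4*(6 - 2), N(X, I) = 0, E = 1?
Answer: -1/16848 ≈ -5.9354e-5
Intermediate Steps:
q(r) = 9 (q(r) = -3*(-3) = 9)
v = -84 (v = -20 + 4*(-4*(6 - 2)) = -20 + 4*(-4*4) = -20 + 4*(-16) = -20 - 64 = -84)
x(y, w) = w + y (x(y, w) = (y + w) + 0 = (w + y) + 0 = w + y)
j(D) = 27 - 3*D**2 (j(D) = -3*(D*D - 9) = -3*(D**2 - 9) = -3*(-9 + D**2) = 27 - 3*D**2)
1/j(x(v, q(E))) = 1/(27 - 3*(9 - 84)**2) = 1/(27 - 3*(-75)**2) = 1/(27 - 3*5625) = 1/(27 - 16875) = 1/(-16848) = -1/16848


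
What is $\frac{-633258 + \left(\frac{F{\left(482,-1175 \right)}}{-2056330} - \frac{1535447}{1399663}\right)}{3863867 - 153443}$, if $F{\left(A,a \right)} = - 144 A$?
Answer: $- \frac{911313307736160913}{5339613697977009480} \approx -0.17067$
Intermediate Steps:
$\frac{-633258 + \left(\frac{F{\left(482,-1175 \right)}}{-2056330} - \frac{1535447}{1399663}\right)}{3863867 - 153443} = \frac{-633258 - \left(\frac{1535447}{1399663} - \frac{\left(-144\right) 482}{-2056330}\right)}{3863867 - 153443} = \frac{-633258 - \frac{1530118960003}{1439084508395}}{3710424} = \left(-633258 + \left(\frac{34704}{1028165} - \frac{1535447}{1399663}\right)\right) \frac{1}{3710424} = \left(-633258 - \frac{1530118960003}{1439084508395}\right) \frac{1}{3710424} = \left(- \frac{911313307736160913}{1439084508395}\right) \frac{1}{3710424} = - \frac{911313307736160913}{5339613697977009480}$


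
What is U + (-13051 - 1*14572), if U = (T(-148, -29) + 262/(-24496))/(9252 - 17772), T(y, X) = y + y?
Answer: -960846062847/34784320 ≈ -27623.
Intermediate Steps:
T(y, X) = 2*y
U = 1208513/34784320 (U = (2*(-148) + 262/(-24496))/(9252 - 17772) = (-296 + 262*(-1/24496))/(-8520) = (-296 - 131/12248)*(-1/8520) = -3625539/12248*(-1/8520) = 1208513/34784320 ≈ 0.034743)
U + (-13051 - 1*14572) = 1208513/34784320 + (-13051 - 1*14572) = 1208513/34784320 + (-13051 - 14572) = 1208513/34784320 - 27623 = -960846062847/34784320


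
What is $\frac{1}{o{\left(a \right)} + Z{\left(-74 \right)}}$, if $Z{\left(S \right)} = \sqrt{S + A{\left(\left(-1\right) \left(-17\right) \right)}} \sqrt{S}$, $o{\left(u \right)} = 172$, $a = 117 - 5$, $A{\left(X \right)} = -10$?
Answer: $\frac{43}{5842} + \frac{\sqrt{1554}}{11684} \approx 0.010734$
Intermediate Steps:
$a = 112$ ($a = 117 - 5 = 112$)
$Z{\left(S \right)} = \sqrt{S} \sqrt{-10 + S}$ ($Z{\left(S \right)} = \sqrt{S - 10} \sqrt{S} = \sqrt{-10 + S} \sqrt{S} = \sqrt{S} \sqrt{-10 + S}$)
$\frac{1}{o{\left(a \right)} + Z{\left(-74 \right)}} = \frac{1}{172 + \sqrt{-74} \sqrt{-10 - 74}} = \frac{1}{172 + i \sqrt{74} \sqrt{-84}} = \frac{1}{172 + i \sqrt{74} \cdot 2 i \sqrt{21}} = \frac{1}{172 - 2 \sqrt{1554}}$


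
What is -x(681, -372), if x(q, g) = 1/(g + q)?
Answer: -1/309 ≈ -0.0032362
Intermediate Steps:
-x(681, -372) = -1/(-372 + 681) = -1/309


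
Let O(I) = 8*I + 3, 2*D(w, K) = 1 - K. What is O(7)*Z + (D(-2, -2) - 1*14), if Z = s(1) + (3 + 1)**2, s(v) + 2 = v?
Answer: 1745/2 ≈ 872.50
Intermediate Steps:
D(w, K) = 1/2 - K/2 (D(w, K) = (1 - K)/2 = 1/2 - K/2)
s(v) = -2 + v
Z = 15 (Z = (-2 + 1) + (3 + 1)**2 = -1 + 4**2 = -1 + 16 = 15)
O(I) = 3 + 8*I
O(7)*Z + (D(-2, -2) - 1*14) = (3 + 8*7)*15 + ((1/2 - 1/2*(-2)) - 1*14) = (3 + 56)*15 + ((1/2 + 1) - 14) = 59*15 + (3/2 - 14) = 885 - 25/2 = 1745/2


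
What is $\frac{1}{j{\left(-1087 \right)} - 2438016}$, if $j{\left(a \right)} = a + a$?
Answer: $- \frac{1}{2440190} \approx -4.098 \cdot 10^{-7}$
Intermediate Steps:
$j{\left(a \right)} = 2 a$
$\frac{1}{j{\left(-1087 \right)} - 2438016} = \frac{1}{2 \left(-1087\right) - 2438016} = \frac{1}{-2174 - 2438016} = \frac{1}{-2440190} = - \frac{1}{2440190}$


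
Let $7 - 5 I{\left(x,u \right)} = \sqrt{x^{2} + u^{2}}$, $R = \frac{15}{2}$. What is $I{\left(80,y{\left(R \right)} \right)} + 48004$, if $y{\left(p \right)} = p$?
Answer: $\frac{240027}{5} - \frac{\sqrt{1033}}{2} \approx 47989.0$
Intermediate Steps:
$R = \frac{15}{2}$ ($R = 15 \cdot \frac{1}{2} = \frac{15}{2} \approx 7.5$)
$I{\left(x,u \right)} = \frac{7}{5} - \frac{\sqrt{u^{2} + x^{2}}}{5}$ ($I{\left(x,u \right)} = \frac{7}{5} - \frac{\sqrt{x^{2} + u^{2}}}{5} = \frac{7}{5} - \frac{\sqrt{u^{2} + x^{2}}}{5}$)
$I{\left(80,y{\left(R \right)} \right)} + 48004 = \left(\frac{7}{5} - \frac{\sqrt{\left(\frac{15}{2}\right)^{2} + 80^{2}}}{5}\right) + 48004 = \left(\frac{7}{5} - \frac{\sqrt{\frac{225}{4} + 6400}}{5}\right) + 48004 = \left(\frac{7}{5} - \frac{\sqrt{\frac{25825}{4}}}{5}\right) + 48004 = \left(\frac{7}{5} - \frac{\frac{5}{2} \sqrt{1033}}{5}\right) + 48004 = \left(\frac{7}{5} - \frac{\sqrt{1033}}{2}\right) + 48004 = \frac{240027}{5} - \frac{\sqrt{1033}}{2}$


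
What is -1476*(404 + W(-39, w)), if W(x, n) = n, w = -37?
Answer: -541692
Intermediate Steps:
-1476*(404 + W(-39, w)) = -1476*(404 - 37) = -1476*367 = -541692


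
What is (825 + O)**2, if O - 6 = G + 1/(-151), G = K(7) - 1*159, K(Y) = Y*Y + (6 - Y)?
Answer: 11819820961/22801 ≈ 5.1839e+5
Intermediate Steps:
K(Y) = 6 + Y**2 - Y (K(Y) = Y**2 + (6 - Y) = 6 + Y**2 - Y)
G = -111 (G = (6 + 7**2 - 1*7) - 1*159 = (6 + 49 - 7) - 159 = 48 - 159 = -111)
O = -15856/151 (O = 6 + (-111 + 1/(-151)) = 6 + (-111 - 1/151) = 6 - 16762/151 = -15856/151 ≈ -105.01)
(825 + O)**2 = (825 - 15856/151)**2 = (108719/151)**2 = 11819820961/22801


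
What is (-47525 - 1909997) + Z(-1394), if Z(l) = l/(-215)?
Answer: -420865836/215 ≈ -1.9575e+6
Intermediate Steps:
Z(l) = -l/215 (Z(l) = l*(-1/215) = -l/215)
(-47525 - 1909997) + Z(-1394) = (-47525 - 1909997) - 1/215*(-1394) = -1957522 + 1394/215 = -420865836/215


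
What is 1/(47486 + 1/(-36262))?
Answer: 36262/1721937331 ≈ 2.1059e-5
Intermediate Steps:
1/(47486 + 1/(-36262)) = 1/(47486 - 1/36262) = 1/(1721937331/36262) = 36262/1721937331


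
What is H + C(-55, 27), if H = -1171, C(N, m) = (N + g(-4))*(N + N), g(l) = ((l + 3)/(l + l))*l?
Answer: 4934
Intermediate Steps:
g(l) = 3/2 + l/2 (g(l) = ((3 + l)/((2*l)))*l = ((3 + l)*(1/(2*l)))*l = ((3 + l)/(2*l))*l = 3/2 + l/2)
C(N, m) = 2*N*(-1/2 + N) (C(N, m) = (N + (3/2 + (1/2)*(-4)))*(N + N) = (N + (3/2 - 2))*(2*N) = (N - 1/2)*(2*N) = (-1/2 + N)*(2*N) = 2*N*(-1/2 + N))
H + C(-55, 27) = -1171 - 55*(-1 + 2*(-55)) = -1171 - 55*(-1 - 110) = -1171 - 55*(-111) = -1171 + 6105 = 4934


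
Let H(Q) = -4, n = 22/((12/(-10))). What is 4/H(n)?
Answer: -1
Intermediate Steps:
n = -55/3 (n = 22/((12*(-⅒))) = 22/(-6/5) = 22*(-⅚) = -55/3 ≈ -18.333)
4/H(n) = 4/(-4) = 4*(-¼) = -1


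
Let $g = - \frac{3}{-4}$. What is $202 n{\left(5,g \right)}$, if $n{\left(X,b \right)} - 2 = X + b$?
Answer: $\frac{3131}{2} \approx 1565.5$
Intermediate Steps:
$g = \frac{3}{4}$ ($g = \left(-3\right) \left(- \frac{1}{4}\right) = \frac{3}{4} \approx 0.75$)
$n{\left(X,b \right)} = 2 + X + b$ ($n{\left(X,b \right)} = 2 + \left(X + b\right) = 2 + X + b$)
$202 n{\left(5,g \right)} = 202 \left(2 + 5 + \frac{3}{4}\right) = 202 \cdot \frac{31}{4} = \frac{3131}{2}$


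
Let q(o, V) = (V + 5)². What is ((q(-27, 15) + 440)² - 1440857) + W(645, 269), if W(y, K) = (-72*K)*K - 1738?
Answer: -5946987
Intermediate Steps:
q(o, V) = (5 + V)²
W(y, K) = -1738 - 72*K² (W(y, K) = -72*K² - 1738 = -1738 - 72*K²)
((q(-27, 15) + 440)² - 1440857) + W(645, 269) = (((5 + 15)² + 440)² - 1440857) + (-1738 - 72*269²) = ((20² + 440)² - 1440857) + (-1738 - 72*72361) = ((400 + 440)² - 1440857) + (-1738 - 5209992) = (840² - 1440857) - 5211730 = (705600 - 1440857) - 5211730 = -735257 - 5211730 = -5946987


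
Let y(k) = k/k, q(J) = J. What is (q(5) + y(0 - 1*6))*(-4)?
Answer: -24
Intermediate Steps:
y(k) = 1
(q(5) + y(0 - 1*6))*(-4) = (5 + 1)*(-4) = 6*(-4) = -24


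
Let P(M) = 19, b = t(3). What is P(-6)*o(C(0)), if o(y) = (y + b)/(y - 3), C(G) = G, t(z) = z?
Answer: -19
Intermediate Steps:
b = 3
o(y) = (3 + y)/(-3 + y) (o(y) = (y + 3)/(y - 3) = (3 + y)/(-3 + y))
P(-6)*o(C(0)) = 19*((3 + 0)/(-3 + 0)) = 19*(3/(-3)) = 19*(-1/3*3) = 19*(-1) = -19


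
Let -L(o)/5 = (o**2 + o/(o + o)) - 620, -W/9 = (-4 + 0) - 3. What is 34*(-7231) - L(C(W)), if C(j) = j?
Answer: -458213/2 ≈ -2.2911e+5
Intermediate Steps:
W = 63 (W = -9*((-4 + 0) - 3) = -9*(-4 - 3) = -9*(-7) = 63)
L(o) = 6195/2 - 5*o**2 (L(o) = -5*((o**2 + o/(o + o)) - 620) = -5*((o**2 + o/((2*o))) - 620) = -5*((o**2 + (1/(2*o))*o) - 620) = -5*((o**2 + 1/2) - 620) = -5*((1/2 + o**2) - 620) = -5*(-1239/2 + o**2) = 6195/2 - 5*o**2)
34*(-7231) - L(C(W)) = 34*(-7231) - (6195/2 - 5*63**2) = -245854 - (6195/2 - 5*3969) = -245854 - (6195/2 - 19845) = -245854 - 1*(-33495/2) = -245854 + 33495/2 = -458213/2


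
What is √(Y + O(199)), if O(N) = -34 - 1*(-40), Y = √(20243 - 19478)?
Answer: √(6 + 3*√85) ≈ 5.8016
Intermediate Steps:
Y = 3*√85 (Y = √765 = 3*√85 ≈ 27.659)
O(N) = 6 (O(N) = -34 + 40 = 6)
√(Y + O(199)) = √(3*√85 + 6) = √(6 + 3*√85)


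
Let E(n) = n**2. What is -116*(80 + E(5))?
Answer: -12180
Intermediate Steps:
-116*(80 + E(5)) = -116*(80 + 5**2) = -116*(80 + 25) = -116*105 = -12180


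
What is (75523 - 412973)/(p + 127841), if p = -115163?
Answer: -168725/6339 ≈ -26.617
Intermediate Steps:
(75523 - 412973)/(p + 127841) = (75523 - 412973)/(-115163 + 127841) = -337450/12678 = -337450*1/12678 = -168725/6339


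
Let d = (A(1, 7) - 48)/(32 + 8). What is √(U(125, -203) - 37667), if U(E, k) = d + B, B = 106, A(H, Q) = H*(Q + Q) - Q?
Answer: I*√15024810/20 ≈ 193.81*I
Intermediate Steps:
A(H, Q) = -Q + 2*H*Q (A(H, Q) = H*(2*Q) - Q = 2*H*Q - Q = -Q + 2*H*Q)
d = -41/40 (d = (7*(-1 + 2*1) - 48)/(32 + 8) = (7*(-1 + 2) - 48)/40 = (7*1 - 48)*(1/40) = (7 - 48)*(1/40) = -41*1/40 = -41/40 ≈ -1.0250)
U(E, k) = 4199/40 (U(E, k) = -41/40 + 106 = 4199/40)
√(U(125, -203) - 37667) = √(4199/40 - 37667) = √(-1502481/40) = I*√15024810/20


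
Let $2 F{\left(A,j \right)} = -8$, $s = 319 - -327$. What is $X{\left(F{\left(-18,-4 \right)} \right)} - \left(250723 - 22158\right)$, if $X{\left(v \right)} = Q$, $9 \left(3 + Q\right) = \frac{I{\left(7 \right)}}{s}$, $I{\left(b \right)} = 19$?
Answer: $- \frac{69941807}{306} \approx -2.2857 \cdot 10^{5}$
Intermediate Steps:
$s = 646$ ($s = 319 + 327 = 646$)
$F{\left(A,j \right)} = -4$ ($F{\left(A,j \right)} = \frac{1}{2} \left(-8\right) = -4$)
$Q = - \frac{917}{306}$ ($Q = -3 + \frac{19 \cdot \frac{1}{646}}{9} = -3 + \frac{1}{9} \cdot \frac{1}{34} = -3 + \frac{1}{306} = - \frac{917}{306} \approx -2.9967$)
$X{\left(v \right)} = - \frac{917}{306}$
$X{\left(F{\left(-18,-4 \right)} \right)} - \left(250723 - 22158\right) = - \frac{917}{306} - \left(250723 - 22158\right) = - \frac{917}{306} - 228565 = - \frac{69941807}{306}$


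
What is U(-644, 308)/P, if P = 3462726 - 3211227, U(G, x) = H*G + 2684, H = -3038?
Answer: 653052/83833 ≈ 7.7899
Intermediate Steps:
U(G, x) = 2684 - 3038*G (U(G, x) = -3038*G + 2684 = 2684 - 3038*G)
P = 251499
U(-644, 308)/P = (2684 - 3038*(-644))/251499 = (2684 + 1956472)*(1/251499) = 1959156*(1/251499) = 653052/83833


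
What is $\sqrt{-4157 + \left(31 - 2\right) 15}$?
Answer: $i \sqrt{3722} \approx 61.008 i$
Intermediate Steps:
$\sqrt{-4157 + \left(31 - 2\right) 15} = \sqrt{-4157 + 29 \cdot 15} = \sqrt{-4157 + 435} = \sqrt{-3722} = i \sqrt{3722}$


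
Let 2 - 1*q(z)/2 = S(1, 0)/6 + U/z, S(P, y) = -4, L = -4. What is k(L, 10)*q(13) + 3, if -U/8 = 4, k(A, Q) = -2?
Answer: -683/39 ≈ -17.513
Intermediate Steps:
U = -32 (U = -8*4 = -32)
q(z) = 16/3 + 64/z (q(z) = 4 - 2*(-4/6 - 32/z) = 4 - 2*(-4*⅙ - 32/z) = 4 - 2*(-⅔ - 32/z) = 4 + (4/3 + 64/z) = 16/3 + 64/z)
k(L, 10)*q(13) + 3 = -2*(16/3 + 64/13) + 3 = -2*400/39 + 3 = -800/39 + 3 = -683/39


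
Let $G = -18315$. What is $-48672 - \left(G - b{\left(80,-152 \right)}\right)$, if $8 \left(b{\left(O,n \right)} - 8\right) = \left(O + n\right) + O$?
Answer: $-30348$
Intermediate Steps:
$b{\left(O,n \right)} = 8 + \frac{O}{4} + \frac{n}{8}$ ($b{\left(O,n \right)} = 8 + \frac{\left(O + n\right) + O}{8} = 8 + \frac{n + 2 O}{8} = 8 + \left(\frac{O}{4} + \frac{n}{8}\right) = 8 + \frac{O}{4} + \frac{n}{8}$)
$-48672 - \left(G - b{\left(80,-152 \right)}\right) = -48672 + \left(\left(8 + \frac{1}{4} \cdot 80 + \frac{1}{8} \left(-152\right)\right) - -18315\right) = -48672 + \left(\left(8 + 20 - 19\right) + 18315\right) = -48672 + \left(9 + 18315\right) = -48672 + 18324 = -30348$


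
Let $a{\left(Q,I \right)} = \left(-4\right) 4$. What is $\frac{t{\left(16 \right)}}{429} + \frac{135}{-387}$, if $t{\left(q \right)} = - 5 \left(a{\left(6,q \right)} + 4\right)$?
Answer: $- \frac{1285}{6149} \approx -0.20898$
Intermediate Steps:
$a{\left(Q,I \right)} = -16$
$t{\left(q \right)} = 60$ ($t{\left(q \right)} = - 5 \left(-16 + 4\right) = \left(-5\right) \left(-12\right) = 60$)
$\frac{t{\left(16 \right)}}{429} + \frac{135}{-387} = \frac{60}{429} + \frac{135}{-387} = 60 \cdot \frac{1}{429} + 135 \left(- \frac{1}{387}\right) = \frac{20}{143} - \frac{15}{43} = - \frac{1285}{6149}$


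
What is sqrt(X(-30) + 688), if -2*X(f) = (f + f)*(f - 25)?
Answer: I*sqrt(962) ≈ 31.016*I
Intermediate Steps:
X(f) = -f*(-25 + f) (X(f) = -(f + f)*(f - 25)/2 = -2*f*(-25 + f)/2 = -f*(-25 + f))
sqrt(X(-30) + 688) = sqrt(-30*(25 - 1*(-30)) + 688) = sqrt(-30*(25 + 30) + 688) = sqrt(-30*55 + 688) = sqrt(-1650 + 688) = sqrt(-962) = I*sqrt(962)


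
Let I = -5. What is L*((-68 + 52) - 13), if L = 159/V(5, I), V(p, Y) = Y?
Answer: 4611/5 ≈ 922.20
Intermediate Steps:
L = -159/5 (L = 159/(-5) = 159*(-⅕) = -159/5 ≈ -31.800)
L*((-68 + 52) - 13) = -159*((-68 + 52) - 13)/5 = -159*(-16 - 13)/5 = -159/5*(-29) = 4611/5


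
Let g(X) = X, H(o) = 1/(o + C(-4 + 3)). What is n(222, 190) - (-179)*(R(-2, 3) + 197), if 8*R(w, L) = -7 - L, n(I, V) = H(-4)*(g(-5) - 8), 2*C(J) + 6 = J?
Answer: 2102459/60 ≈ 35041.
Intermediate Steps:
C(J) = -3 + J/2
H(o) = 1/(-7/2 + o) (H(o) = 1/(o + (-3 + (-4 + 3)/2)) = 1/(o + (-3 + (½)*(-1))) = 1/(o + (-3 - ½)) = 1/(o - 7/2) = 1/(-7/2 + o))
n(I, V) = 26/15 (n(I, V) = (2/(-7 + 2*(-4)))*(-5 - 8) = (2/(-7 - 8))*(-13) = (2/(-15))*(-13) = (2*(-1/15))*(-13) = -2/15*(-13) = 26/15)
R(w, L) = -7/8 - L/8 (R(w, L) = (-7 - L)/8 = -7/8 - L/8)
n(222, 190) - (-179)*(R(-2, 3) + 197) = 26/15 - (-179)*((-7/8 - ⅛*3) + 197) = 26/15 - (-179)*((-7/8 - 3/8) + 197) = 26/15 - (-179)*(-5/4 + 197) = 26/15 - (-179)*783/4 = 26/15 - 1*(-140157/4) = 26/15 + 140157/4 = 2102459/60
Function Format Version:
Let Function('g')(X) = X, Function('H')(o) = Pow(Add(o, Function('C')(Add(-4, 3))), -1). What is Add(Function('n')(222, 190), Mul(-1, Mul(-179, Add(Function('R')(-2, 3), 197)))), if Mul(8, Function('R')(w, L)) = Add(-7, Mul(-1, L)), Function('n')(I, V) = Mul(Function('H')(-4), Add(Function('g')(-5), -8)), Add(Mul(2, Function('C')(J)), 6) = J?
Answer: Rational(2102459, 60) ≈ 35041.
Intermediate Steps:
Function('C')(J) = Add(-3, Mul(Rational(1, 2), J))
Function('H')(o) = Pow(Add(Rational(-7, 2), o), -1) (Function('H')(o) = Pow(Add(o, Add(-3, Mul(Rational(1, 2), Add(-4, 3)))), -1) = Pow(Add(o, Add(-3, Mul(Rational(1, 2), -1))), -1) = Pow(Add(o, Add(-3, Rational(-1, 2))), -1) = Pow(Add(o, Rational(-7, 2)), -1) = Pow(Add(Rational(-7, 2), o), -1))
Function('n')(I, V) = Rational(26, 15) (Function('n')(I, V) = Mul(Mul(2, Pow(Add(-7, Mul(2, -4)), -1)), Add(-5, -8)) = Mul(Mul(2, Pow(Add(-7, -8), -1)), -13) = Mul(Mul(2, Pow(-15, -1)), -13) = Mul(Mul(2, Rational(-1, 15)), -13) = Mul(Rational(-2, 15), -13) = Rational(26, 15))
Function('R')(w, L) = Add(Rational(-7, 8), Mul(Rational(-1, 8), L)) (Function('R')(w, L) = Mul(Rational(1, 8), Add(-7, Mul(-1, L))) = Add(Rational(-7, 8), Mul(Rational(-1, 8), L)))
Add(Function('n')(222, 190), Mul(-1, Mul(-179, Add(Function('R')(-2, 3), 197)))) = Add(Rational(26, 15), Mul(-1, Mul(-179, Add(Add(Rational(-7, 8), Mul(Rational(-1, 8), 3)), 197)))) = Add(Rational(26, 15), Mul(-1, Mul(-179, Add(Add(Rational(-7, 8), Rational(-3, 8)), 197)))) = Add(Rational(26, 15), Mul(-1, Mul(-179, Add(Rational(-5, 4), 197)))) = Add(Rational(26, 15), Mul(-1, Mul(-179, Rational(783, 4)))) = Add(Rational(26, 15), Mul(-1, Rational(-140157, 4))) = Add(Rational(26, 15), Rational(140157, 4)) = Rational(2102459, 60)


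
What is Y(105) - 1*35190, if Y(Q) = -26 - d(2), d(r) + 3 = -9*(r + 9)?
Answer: -35114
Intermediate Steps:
d(r) = -84 - 9*r (d(r) = -3 - 9*(r + 9) = -3 - 9*(9 + r) = -3 + (-81 - 9*r) = -84 - 9*r)
Y(Q) = 76 (Y(Q) = -26 - (-84 - 9*2) = -26 - (-84 - 18) = -26 - 1*(-102) = -26 + 102 = 76)
Y(105) - 1*35190 = 76 - 1*35190 = 76 - 35190 = -35114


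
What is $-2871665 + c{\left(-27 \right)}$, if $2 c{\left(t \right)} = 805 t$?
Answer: $- \frac{5765065}{2} \approx -2.8825 \cdot 10^{6}$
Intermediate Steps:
$c{\left(t \right)} = \frac{805 t}{2}$
$-2871665 + c{\left(-27 \right)} = -2871665 + \frac{805}{2} \left(-27\right) = -2871665 - \frac{21735}{2} = - \frac{5765065}{2}$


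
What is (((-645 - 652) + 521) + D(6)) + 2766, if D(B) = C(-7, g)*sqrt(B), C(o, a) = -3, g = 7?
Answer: 1990 - 3*sqrt(6) ≈ 1982.7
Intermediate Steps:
D(B) = -3*sqrt(B)
(((-645 - 652) + 521) + D(6)) + 2766 = (((-645 - 652) + 521) - 3*sqrt(6)) + 2766 = ((-1297 + 521) - 3*sqrt(6)) + 2766 = (-776 - 3*sqrt(6)) + 2766 = 1990 - 3*sqrt(6)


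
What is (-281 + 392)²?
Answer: 12321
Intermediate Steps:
(-281 + 392)² = 111² = 12321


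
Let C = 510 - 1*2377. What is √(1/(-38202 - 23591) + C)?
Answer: 2*I*√1782226476219/61793 ≈ 43.209*I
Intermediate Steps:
C = -1867 (C = 510 - 2377 = -1867)
√(1/(-38202 - 23591) + C) = √(1/(-38202 - 23591) - 1867) = √(1/(-61793) - 1867) = √(-1/61793 - 1867) = √(-115367532/61793) = 2*I*√1782226476219/61793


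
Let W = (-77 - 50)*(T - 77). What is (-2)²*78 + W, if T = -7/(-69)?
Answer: 695390/69 ≈ 10078.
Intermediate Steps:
T = 7/69 (T = -7*(-1/69) = 7/69 ≈ 0.10145)
W = 673862/69 (W = (-77 - 50)*(7/69 - 77) = -127*(-5306/69) = 673862/69 ≈ 9766.1)
(-2)²*78 + W = (-2)²*78 + 673862/69 = 4*78 + 673862/69 = 312 + 673862/69 = 695390/69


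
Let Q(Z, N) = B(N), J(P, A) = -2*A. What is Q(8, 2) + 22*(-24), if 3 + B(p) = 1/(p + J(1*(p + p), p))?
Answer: -1063/2 ≈ -531.50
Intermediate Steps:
B(p) = -3 - 1/p (B(p) = -3 + 1/(p - 2*p) = -3 + 1/(-p) = -3 - 1/p)
Q(Z, N) = -3 - 1/N
Q(8, 2) + 22*(-24) = (-3 - 1/2) + 22*(-24) = (-3 - 1*1/2) - 528 = (-3 - 1/2) - 528 = -7/2 - 528 = -1063/2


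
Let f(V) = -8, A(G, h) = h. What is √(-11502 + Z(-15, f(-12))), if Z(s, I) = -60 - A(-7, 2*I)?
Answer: I*√11546 ≈ 107.45*I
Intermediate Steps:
Z(s, I) = -60 - 2*I
√(-11502 + Z(-15, f(-12))) = √(-11502 + (-60 - 2*(-8))) = √(-11502 + (-60 + 16)) = √(-11502 - 44) = √(-11546) = I*√11546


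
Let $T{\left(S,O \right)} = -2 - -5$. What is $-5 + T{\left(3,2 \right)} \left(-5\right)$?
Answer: $-20$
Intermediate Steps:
$T{\left(S,O \right)} = 3$ ($T{\left(S,O \right)} = -2 + 5 = 3$)
$-5 + T{\left(3,2 \right)} \left(-5\right) = -5 + 3 \left(-5\right) = -5 - 15 = -20$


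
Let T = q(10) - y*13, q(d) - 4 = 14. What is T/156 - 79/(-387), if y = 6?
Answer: -908/5031 ≈ -0.18048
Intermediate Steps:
q(d) = 18 (q(d) = 4 + 14 = 18)
T = -60 (T = 18 - 6*13 = 18 - 1*78 = 18 - 78 = -60)
T/156 - 79/(-387) = -60/156 - 79/(-387) = -60*1/156 - 79*(-1/387) = -5/13 + 79/387 = -908/5031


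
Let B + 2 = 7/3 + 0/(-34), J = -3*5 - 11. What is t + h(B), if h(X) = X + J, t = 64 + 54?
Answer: 277/3 ≈ 92.333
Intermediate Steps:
t = 118
J = -26 (J = -15 - 11 = -26)
B = ⅓ (B = -2 + (7/3 + 0/(-34)) = -2 + (7*(⅓) + 0*(-1/34)) = -2 + (7/3 + 0) = -2 + 7/3 = ⅓ ≈ 0.33333)
h(X) = -26 + X (h(X) = X - 26 = -26 + X)
t + h(B) = 118 + (-26 + ⅓) = 118 - 77/3 = 277/3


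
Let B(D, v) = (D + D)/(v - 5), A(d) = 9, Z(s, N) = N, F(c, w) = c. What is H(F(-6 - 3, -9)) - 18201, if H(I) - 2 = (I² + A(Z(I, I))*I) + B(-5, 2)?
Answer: -54587/3 ≈ -18196.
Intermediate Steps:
B(D, v) = 2*D/(-5 + v) (B(D, v) = (2*D)/(-5 + v) = 2*D/(-5 + v))
H(I) = 16/3 + I² + 9*I (H(I) = 2 + ((I² + 9*I) + 2*(-5)/(-5 + 2)) = 2 + ((I² + 9*I) + 2*(-5)/(-3)) = 2 + ((I² + 9*I) + 2*(-5)*(-⅓)) = 2 + ((I² + 9*I) + 10/3) = 2 + (10/3 + I² + 9*I) = 16/3 + I² + 9*I)
H(F(-6 - 3, -9)) - 18201 = (16/3 + (-6 - 3)² + 9*(-6 - 3)) - 18201 = (16/3 + (-9)² + 9*(-9)) - 18201 = (16/3 + 81 - 81) - 18201 = 16/3 - 18201 = -54587/3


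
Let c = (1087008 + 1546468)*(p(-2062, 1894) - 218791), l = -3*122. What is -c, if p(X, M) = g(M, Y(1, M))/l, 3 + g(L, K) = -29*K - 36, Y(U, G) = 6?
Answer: 35146938210078/61 ≈ 5.7618e+11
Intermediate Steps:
l = -366
g(L, K) = -39 - 29*K (g(L, K) = -3 + (-29*K - 36) = -3 + (-36 - 29*K) = -39 - 29*K)
p(X, M) = 71/122 (p(X, M) = (-39 - 29*6)/(-366) = (-39 - 174)*(-1/366) = -213*(-1/366) = 71/122)
c = -35146938210078/61 (c = (1087008 + 1546468)*(71/122 - 218791) = 2633476*(-26692431/122) = -35146938210078/61 ≈ -5.7618e+11)
-c = -1*(-35146938210078/61) = 35146938210078/61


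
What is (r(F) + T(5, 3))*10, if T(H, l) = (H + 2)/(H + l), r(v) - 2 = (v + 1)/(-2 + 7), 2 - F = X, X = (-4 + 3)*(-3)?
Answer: 115/4 ≈ 28.750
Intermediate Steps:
X = 3 (X = -1*(-3) = 3)
F = -1 (F = 2 - 1*3 = 2 - 3 = -1)
r(v) = 11/5 + v/5 (r(v) = 2 + (v + 1)/(-2 + 7) = 2 + (1 + v)/5 = 2 + (1 + v)*(⅕) = 2 + (⅕ + v/5) = 11/5 + v/5)
T(H, l) = (2 + H)/(H + l)
(r(F) + T(5, 3))*10 = ((11/5 + (⅕)*(-1)) + (2 + 5)/(5 + 3))*10 = ((11/5 - ⅕) + 7/8)*10 = (2 + (⅛)*7)*10 = (2 + 7/8)*10 = (23/8)*10 = 115/4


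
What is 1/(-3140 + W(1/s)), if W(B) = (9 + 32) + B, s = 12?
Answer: -12/37187 ≈ -0.00032269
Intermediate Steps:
W(B) = 41 + B
1/(-3140 + W(1/s)) = 1/(-3140 + (41 + 1/12)) = 1/(-3140 + 493/12) = 1/(-37187/12) = -12/37187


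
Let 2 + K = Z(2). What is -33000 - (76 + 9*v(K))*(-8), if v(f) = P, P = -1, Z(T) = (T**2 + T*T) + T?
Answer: -32464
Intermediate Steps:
Z(T) = T + 2*T**2 (Z(T) = (T**2 + T**2) + T = 2*T**2 + T = T + 2*T**2)
K = 8 (K = -2 + 2*(1 + 2*2) = -2 + 2*(1 + 4) = -2 + 2*5 = -2 + 10 = 8)
v(f) = -1
-33000 - (76 + 9*v(K))*(-8) = -33000 - (76 + 9*(-1))*(-8) = -33000 - (76 - 9)*(-8) = -33000 - 67*(-8) = -33000 - 1*(-536) = -33000 + 536 = -32464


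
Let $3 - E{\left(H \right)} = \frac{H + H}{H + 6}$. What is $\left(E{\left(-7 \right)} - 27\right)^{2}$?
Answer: $1444$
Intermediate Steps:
$E{\left(H \right)} = 3 - \frac{2 H}{6 + H}$ ($E{\left(H \right)} = 3 - \frac{H + H}{H + 6} = 3 - \frac{2 H}{6 + H}$)
$\left(E{\left(-7 \right)} - 27\right)^{2} = \left(\frac{18 - 7}{6 - 7} - 27\right)^{2} = \left(\frac{1}{-1} \cdot 11 - 27\right)^{2} = \left(\left(-1\right) 11 - 27\right)^{2} = \left(-11 - 27\right)^{2} = \left(-38\right)^{2} = 1444$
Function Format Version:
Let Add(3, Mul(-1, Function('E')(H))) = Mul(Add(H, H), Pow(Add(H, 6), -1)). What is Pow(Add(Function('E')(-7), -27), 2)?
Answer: 1444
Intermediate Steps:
Function('E')(H) = Add(3, Mul(-2, H, Pow(Add(6, H), -1))) (Function('E')(H) = Add(3, Mul(-1, Mul(Add(H, H), Pow(Add(H, 6), -1)))) = Add(3, Mul(-1, Mul(Mul(2, H), Pow(Add(6, H), -1)))) = Add(3, Mul(-1, Mul(2, H, Pow(Add(6, H), -1)))) = Add(3, Mul(-2, H, Pow(Add(6, H), -1))))
Pow(Add(Function('E')(-7), -27), 2) = Pow(Add(Mul(Pow(Add(6, -7), -1), Add(18, -7)), -27), 2) = Pow(Add(Mul(Pow(-1, -1), 11), -27), 2) = Pow(Add(Mul(-1, 11), -27), 2) = Pow(Add(-11, -27), 2) = Pow(-38, 2) = 1444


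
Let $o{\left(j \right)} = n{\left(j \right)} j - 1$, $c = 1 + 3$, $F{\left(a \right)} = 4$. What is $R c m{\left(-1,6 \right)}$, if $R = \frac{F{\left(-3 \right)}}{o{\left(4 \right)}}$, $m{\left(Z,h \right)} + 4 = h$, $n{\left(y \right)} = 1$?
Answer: $\frac{32}{3} \approx 10.667$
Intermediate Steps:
$m{\left(Z,h \right)} = -4 + h$
$c = 4$
$o{\left(j \right)} = -1 + j$ ($o{\left(j \right)} = 1 j - 1 = j - 1 = -1 + j$)
$R = \frac{4}{3}$ ($R = \frac{4}{-1 + 4} = \frac{4}{3} \approx 1.3333$)
$R c m{\left(-1,6 \right)} = \frac{4}{3} \cdot 4 \left(-4 + 6\right) = \frac{16}{3} \cdot 2 = \frac{32}{3}$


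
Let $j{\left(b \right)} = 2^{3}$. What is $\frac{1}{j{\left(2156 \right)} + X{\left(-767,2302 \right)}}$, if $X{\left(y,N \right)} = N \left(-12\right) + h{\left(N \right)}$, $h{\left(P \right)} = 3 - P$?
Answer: $- \frac{1}{29915} \approx -3.3428 \cdot 10^{-5}$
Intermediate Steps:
$j{\left(b \right)} = 8$
$X{\left(y,N \right)} = 3 - 13 N$ ($X{\left(y,N \right)} = N \left(-12\right) - \left(-3 + N\right) = - 12 N - \left(-3 + N\right) = 3 - 13 N$)
$\frac{1}{j{\left(2156 \right)} + X{\left(-767,2302 \right)}} = \frac{1}{8 + \left(3 - 29926\right)} = \frac{1}{8 - 29923} = \frac{1}{-29915} = - \frac{1}{29915}$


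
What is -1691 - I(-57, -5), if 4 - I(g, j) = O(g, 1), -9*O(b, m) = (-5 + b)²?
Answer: -19099/9 ≈ -2122.1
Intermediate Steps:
O(b, m) = -(-5 + b)²/9
I(g, j) = 4 + (-5 + g)²/9 (I(g, j) = 4 - (-1)*(-5 + g)²/9 = 4 + (-5 + g)²/9)
-1691 - I(-57, -5) = -1691 - (4 + (-5 - 57)²/9) = -1691 - (4 + (⅑)*(-62)²) = -1691 - (4 + (⅑)*3844) = -1691 - (4 + 3844/9) = -1691 - 1*3880/9 = -1691 - 3880/9 = -19099/9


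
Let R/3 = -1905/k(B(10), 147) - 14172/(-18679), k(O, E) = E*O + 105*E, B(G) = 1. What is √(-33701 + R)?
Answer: I*√6473411818313811758/13859818 ≈ 183.57*I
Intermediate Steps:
k(O, E) = 105*E + E*O
R = 185244609/97018726 (R = 3*(-1905*1/(147*(105 + 1)) - 14172/(-18679)) = 3*(-1905/(147*106) - 14172*(-1/18679)) = 3*(-1905/15582 + 14172/18679) = 3*(-1905*1/15582 + 14172/18679) = 3*(-635/5194 + 14172/18679) = 3*(61748203/97018726) = 185244609/97018726 ≈ 1.9094)
√(-33701 + R) = √(-33701 + 185244609/97018726) = √(-3269442840317/97018726) = I*√6473411818313811758/13859818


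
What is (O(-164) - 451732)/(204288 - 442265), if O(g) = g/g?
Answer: 451731/237977 ≈ 1.8982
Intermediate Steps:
O(g) = 1
(O(-164) - 451732)/(204288 - 442265) = (1 - 451732)/(204288 - 442265) = -451731/(-237977) = -451731*(-1/237977) = 451731/237977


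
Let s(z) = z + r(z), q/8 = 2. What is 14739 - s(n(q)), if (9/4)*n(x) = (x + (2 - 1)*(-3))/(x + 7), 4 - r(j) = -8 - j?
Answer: 3048385/207 ≈ 14727.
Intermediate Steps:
q = 16 (q = 8*2 = 16)
r(j) = 12 + j (r(j) = 4 - (-8 - j) = 4 + (8 + j) = 12 + j)
n(x) = 4*(-3 + x)/(9*(7 + x)) (n(x) = 4*((x + (2 - 1)*(-3))/(x + 7))/9 = 4*((x + 1*(-3))/(7 + x))/9 = 4*((x - 3)/(7 + x))/9 = 4*((-3 + x)/(7 + x))/9 = 4*(-3 + x)/(9*(7 + x)))
s(z) = 12 + 2*z (s(z) = z + (12 + z) = 12 + 2*z)
14739 - s(n(q)) = 14739 - (12 + 2*(4*(-3 + 16)/(9*(7 + 16)))) = 14739 - (12 + 2*((4/9)*13/23)) = 14739 - (12 + 2*((4/9)*(1/23)*13)) = 14739 - (12 + 2*(52/207)) = 14739 - (12 + 104/207) = 14739 - 1*2588/207 = 14739 - 2588/207 = 3048385/207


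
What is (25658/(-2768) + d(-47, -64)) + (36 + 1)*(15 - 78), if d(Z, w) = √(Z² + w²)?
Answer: -3238933/1384 + √6305 ≈ -2260.9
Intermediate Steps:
(25658/(-2768) + d(-47, -64)) + (36 + 1)*(15 - 78) = (25658/(-2768) + √((-47)² + (-64)²)) + (36 + 1)*(15 - 78) = (25658*(-1/2768) + √(2209 + 4096)) + 37*(-63) = (-12829/1384 + √6305) - 2331 = -3238933/1384 + √6305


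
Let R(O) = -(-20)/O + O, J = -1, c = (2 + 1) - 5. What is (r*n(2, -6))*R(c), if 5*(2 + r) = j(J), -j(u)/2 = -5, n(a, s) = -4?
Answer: 0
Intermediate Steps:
c = -2 (c = 3 - 5 = -2)
R(O) = O + 20/O (R(O) = 20/O + O = O + 20/O)
j(u) = 10 (j(u) = -2*(-5) = 10)
r = 0 (r = -2 + (⅕)*10 = -2 + 2 = 0)
(r*n(2, -6))*R(c) = (0*(-4))*(-2 + 20/(-2)) = 0*(-2 + 20*(-½)) = 0*(-2 - 10) = 0*(-12) = 0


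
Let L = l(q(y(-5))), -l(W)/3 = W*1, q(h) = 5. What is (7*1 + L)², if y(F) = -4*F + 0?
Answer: 64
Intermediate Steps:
y(F) = -4*F
l(W) = -3*W
L = -15 (L = -3*5 = -15)
(7*1 + L)² = (7*1 - 15)² = (7 - 15)² = (-8)² = 64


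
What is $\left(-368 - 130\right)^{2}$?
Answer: $248004$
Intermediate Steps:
$\left(-368 - 130\right)^{2} = \left(-498\right)^{2} = 248004$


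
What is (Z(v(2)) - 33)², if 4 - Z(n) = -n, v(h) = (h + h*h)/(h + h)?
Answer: 3025/4 ≈ 756.25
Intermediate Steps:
v(h) = (h + h²)/(2*h) (v(h) = (h + h²)/((2*h)) = (h + h²)*(1/(2*h)) = (h + h²)/(2*h))
Z(n) = 4 + n (Z(n) = 4 - (-1)*n = 4 + n)
(Z(v(2)) - 33)² = ((4 + (½ + (½)*2)) - 33)² = ((4 + (½ + 1)) - 33)² = ((4 + 3/2) - 33)² = (11/2 - 33)² = (-55/2)² = 3025/4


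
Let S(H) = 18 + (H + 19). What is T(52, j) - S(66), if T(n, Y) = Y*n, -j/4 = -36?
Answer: 7385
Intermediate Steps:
j = 144 (j = -4*(-36) = 144)
S(H) = 37 + H (S(H) = 18 + (19 + H) = 37 + H)
T(52, j) - S(66) = 144*52 - (37 + 66) = 7488 - 1*103 = 7488 - 103 = 7385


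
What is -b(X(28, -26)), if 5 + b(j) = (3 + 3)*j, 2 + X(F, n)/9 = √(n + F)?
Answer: 113 - 54*√2 ≈ 36.632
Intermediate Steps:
X(F, n) = -18 + 9*√(F + n) (X(F, n) = -18 + 9*√(n + F) = -18 + 9*√(F + n))
b(j) = -5 + 6*j (b(j) = -5 + (3 + 3)*j = -5 + 6*j)
-b(X(28, -26)) = -(-5 + 6*(-18 + 9*√(28 - 26))) = -(-5 + 6*(-18 + 9*√2)) = -(-5 + (-108 + 54*√2)) = -(-113 + 54*√2) = 113 - 54*√2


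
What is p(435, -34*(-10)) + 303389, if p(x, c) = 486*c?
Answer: 468629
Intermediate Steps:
p(435, -34*(-10)) + 303389 = 486*(-34*(-10)) + 303389 = 486*340 + 303389 = 165240 + 303389 = 468629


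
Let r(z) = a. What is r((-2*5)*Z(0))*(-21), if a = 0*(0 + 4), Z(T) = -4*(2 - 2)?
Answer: 0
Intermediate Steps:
Z(T) = 0 (Z(T) = -4*0 = 0)
a = 0 (a = 0*4 = 0)
r(z) = 0
r((-2*5)*Z(0))*(-21) = 0*(-21) = 0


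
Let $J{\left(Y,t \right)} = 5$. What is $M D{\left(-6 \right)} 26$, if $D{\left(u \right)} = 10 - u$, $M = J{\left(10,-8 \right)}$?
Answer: $2080$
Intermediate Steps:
$M = 5$
$M D{\left(-6 \right)} 26 = 5 \left(10 - -6\right) 26 = 5 \left(10 + 6\right) 26 = 5 \cdot 16 \cdot 26 = 80 \cdot 26 = 2080$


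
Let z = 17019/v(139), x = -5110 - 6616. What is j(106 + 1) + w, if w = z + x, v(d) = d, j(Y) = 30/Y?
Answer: -172575595/14873 ≈ -11603.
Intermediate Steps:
x = -11726
z = 17019/139 ≈ 122.44
w = -1612895/139 (w = 17019/139 - 11726 = -1612895/139 ≈ -11604.)
j(106 + 1) + w = 30/(106 + 1) - 1612895/139 = 30/107 - 1612895/139 = -172575595/14873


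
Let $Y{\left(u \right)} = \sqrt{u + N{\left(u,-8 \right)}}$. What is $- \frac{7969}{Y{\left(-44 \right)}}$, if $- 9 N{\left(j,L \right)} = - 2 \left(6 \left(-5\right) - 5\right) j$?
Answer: $- \frac{23907 \sqrt{671}}{1342} \approx -461.46$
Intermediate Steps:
$N{\left(j,L \right)} = - \frac{70 j}{9}$ ($N{\left(j,L \right)} = - \frac{\left(-2\right) \left(6 \left(-5\right) - 5\right) j}{9} = - \frac{\left(-2\right) \left(-30 - 5\right) j}{9} = - \frac{\left(-2\right) \left(- 35 j\right)}{9} = - \frac{70 j}{9}$)
$Y{\left(u \right)} = \frac{\sqrt{61} \sqrt{- u}}{3}$ ($Y{\left(u \right)} = \sqrt{u - \frac{70 u}{9}} = \sqrt{- \frac{61 u}{9}} = \frac{\sqrt{61} \sqrt{- u}}{3}$)
$- \frac{7969}{Y{\left(-44 \right)}} = - \frac{7969}{\frac{1}{3} \sqrt{61} \sqrt{\left(-1\right) \left(-44\right)}} = - \frac{7969}{\frac{1}{3} \sqrt{61} \sqrt{44}} = - \frac{7969}{\frac{1}{3} \sqrt{61} \cdot 2 \sqrt{11}} = - \frac{7969}{\frac{2}{3} \sqrt{671}} = - 7969 \frac{3 \sqrt{671}}{1342} = - \frac{23907 \sqrt{671}}{1342}$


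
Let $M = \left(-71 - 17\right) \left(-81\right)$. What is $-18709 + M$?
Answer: $-11581$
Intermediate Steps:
$M = 7128$ ($M = \left(-88\right) \left(-81\right) = 7128$)
$-18709 + M = -18709 + 7128 = -11581$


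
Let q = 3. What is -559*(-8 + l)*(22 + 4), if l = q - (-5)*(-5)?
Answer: 436020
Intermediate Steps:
l = -22 (l = 3 - (-5)*(-5) = 3 - 1*25 = 3 - 25 = -22)
-559*(-8 + l)*(22 + 4) = -559*(-8 - 22)*(22 + 4) = -(-16770)*26 = -559*(-780) = 436020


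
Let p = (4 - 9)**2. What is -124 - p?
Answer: -149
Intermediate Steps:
p = 25 (p = (-5)**2 = 25)
-124 - p = -124 - 1*25 = -124 - 25 = -149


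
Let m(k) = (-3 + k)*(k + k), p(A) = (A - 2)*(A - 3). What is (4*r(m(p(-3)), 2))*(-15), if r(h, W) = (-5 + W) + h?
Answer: -97020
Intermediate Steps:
p(A) = (-3 + A)*(-2 + A) (p(A) = (-2 + A)*(-3 + A) = (-3 + A)*(-2 + A))
m(k) = 2*k*(-3 + k) (m(k) = (-3 + k)*(2*k) = 2*k*(-3 + k))
r(h, W) = -5 + W + h
(4*r(m(p(-3)), 2))*(-15) = (4*(-5 + 2 + 2*(6 + (-3)**2 - 5*(-3))*(-3 + (6 + (-3)**2 - 5*(-3)))))*(-15) = (4*(-5 + 2 + 2*(6 + 9 + 15)*(-3 + (6 + 9 + 15))))*(-15) = (4*(-5 + 2 + 2*30*(-3 + 30)))*(-15) = (4*(-5 + 2 + 2*30*27))*(-15) = (4*(-5 + 2 + 1620))*(-15) = (4*1617)*(-15) = 6468*(-15) = -97020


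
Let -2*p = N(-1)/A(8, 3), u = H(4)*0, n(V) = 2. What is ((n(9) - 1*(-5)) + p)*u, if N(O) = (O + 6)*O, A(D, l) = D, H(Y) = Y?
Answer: 0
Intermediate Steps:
N(O) = O*(6 + O) (N(O) = (6 + O)*O = O*(6 + O))
u = 0 (u = 4*0 = 0)
p = 5/16 (p = -(-(6 - 1))/(2*8) = -(-1*5)/(2*8) = -(-5)/(2*8) = -½*(-5/8) = 5/16 ≈ 0.31250)
((n(9) - 1*(-5)) + p)*u = ((2 - 1*(-5)) + 5/16)*0 = ((2 + 5) + 5/16)*0 = (7 + 5/16)*0 = (117/16)*0 = 0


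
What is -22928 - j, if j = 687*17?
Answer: -34607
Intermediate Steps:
j = 11679
-22928 - j = -22928 - 1*11679 = -22928 - 11679 = -34607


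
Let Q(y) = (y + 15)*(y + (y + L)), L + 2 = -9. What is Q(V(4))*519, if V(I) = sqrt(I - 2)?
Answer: -83559 + 9861*sqrt(2) ≈ -69614.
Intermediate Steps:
L = -11 (L = -2 - 9 = -11)
V(I) = sqrt(-2 + I)
Q(y) = (-11 + 2*y)*(15 + y) (Q(y) = (y + 15)*(y + (y - 11)) = (15 + y)*(y + (-11 + y)) = (15 + y)*(-11 + 2*y) = (-11 + 2*y)*(15 + y))
Q(V(4))*519 = (-165 + 2*(sqrt(-2 + 4))**2 + 19*sqrt(-2 + 4))*519 = (-165 + 2*(sqrt(2))**2 + 19*sqrt(2))*519 = (-165 + 2*2 + 19*sqrt(2))*519 = (-165 + 4 + 19*sqrt(2))*519 = (-161 + 19*sqrt(2))*519 = -83559 + 9861*sqrt(2)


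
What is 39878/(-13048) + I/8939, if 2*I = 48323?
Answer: -2943585/8331148 ≈ -0.35332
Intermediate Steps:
I = 48323/2 (I = (½)*48323 = 48323/2 ≈ 24162.)
39878/(-13048) + I/8939 = 39878/(-13048) + (48323/2)/8939 = 39878*(-1/13048) + (48323/2)*(1/8939) = -19939/6524 + 48323/17878 = -2943585/8331148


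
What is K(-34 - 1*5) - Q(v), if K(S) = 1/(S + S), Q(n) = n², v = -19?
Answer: -28159/78 ≈ -361.01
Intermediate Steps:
K(S) = 1/(2*S)
K(-34 - 1*5) - Q(v) = 1/(2*(-34 - 1*5)) - 1*(-19)² = 1/(2*(-34 - 5)) - 1*361 = (½)/(-39) - 361 = (½)*(-1/39) - 361 = -1/78 - 361 = -28159/78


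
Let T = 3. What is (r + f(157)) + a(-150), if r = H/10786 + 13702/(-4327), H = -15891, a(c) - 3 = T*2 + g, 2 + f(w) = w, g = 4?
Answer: 7624181567/46671022 ≈ 163.36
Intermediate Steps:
f(w) = -2 + w
a(c) = 13 (a(c) = 3 + (3*2 + 4) = 3 + (6 + 4) = 3 + 10 = 13)
r = -216550129/46671022 (r = -15891/10786 + 13702/(-4327) = -15891*1/10786 + 13702*(-1/4327) = -15891/10786 - 13702/4327 = -216550129/46671022 ≈ -4.6399)
(r + f(157)) + a(-150) = (-216550129/46671022 + (-2 + 157)) + 13 = (-216550129/46671022 + 155) + 13 = 7017458281/46671022 + 13 = 7624181567/46671022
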